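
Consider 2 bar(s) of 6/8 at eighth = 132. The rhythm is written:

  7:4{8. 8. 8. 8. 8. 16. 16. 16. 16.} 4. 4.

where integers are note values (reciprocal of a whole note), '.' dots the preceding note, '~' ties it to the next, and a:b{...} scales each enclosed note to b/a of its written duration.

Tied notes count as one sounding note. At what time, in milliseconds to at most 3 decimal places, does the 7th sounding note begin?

1. 0.0ms @ 0 + 389.61ms (6/7)
2. 389.61ms @ 6/7 + 389.61ms (6/7)
3. 779.221ms @ 12/7 + 389.61ms (6/7)
4. 1168.831ms @ 18/7 + 389.61ms (6/7)
5. 1558.442ms @ 24/7 + 389.61ms (6/7)
6. 1948.052ms @ 30/7 + 194.805ms (3/7)
7. 2142.857ms @ 33/7 + 194.805ms (3/7)
8. 2337.662ms @ 36/7 + 194.805ms (3/7)
9. 2532.468ms @ 39/7 + 194.805ms (3/7)
10. 2727.273ms @ 6 + 1363.636ms (3)
11. 4090.909ms @ 9 + 1363.636ms (3)

note 7 onset = 33/7b = 2142.857ms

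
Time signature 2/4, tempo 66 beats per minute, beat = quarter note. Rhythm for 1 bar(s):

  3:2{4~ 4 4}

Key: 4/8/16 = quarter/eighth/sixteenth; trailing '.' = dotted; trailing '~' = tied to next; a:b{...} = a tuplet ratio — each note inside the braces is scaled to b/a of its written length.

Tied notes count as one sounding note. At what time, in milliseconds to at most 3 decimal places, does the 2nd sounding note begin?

1. 0.0ms @ 0 + 1212.121ms (4/3)
2. 1212.121ms @ 4/3 + 606.061ms (2/3)

note 2 onset = 4/3b = 1212.121ms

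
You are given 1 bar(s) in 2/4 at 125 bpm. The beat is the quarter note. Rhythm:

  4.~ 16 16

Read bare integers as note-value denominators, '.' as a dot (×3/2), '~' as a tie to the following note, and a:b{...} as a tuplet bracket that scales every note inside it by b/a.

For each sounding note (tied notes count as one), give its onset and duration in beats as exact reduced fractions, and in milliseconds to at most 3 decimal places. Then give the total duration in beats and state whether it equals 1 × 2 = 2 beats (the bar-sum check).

1) 0.0ms=0b +840.0ms=7/4b
2) 840.0ms=7/4b +120.0ms=1/4b
Σ=2b of 2 (125bpm 2/4) — PASS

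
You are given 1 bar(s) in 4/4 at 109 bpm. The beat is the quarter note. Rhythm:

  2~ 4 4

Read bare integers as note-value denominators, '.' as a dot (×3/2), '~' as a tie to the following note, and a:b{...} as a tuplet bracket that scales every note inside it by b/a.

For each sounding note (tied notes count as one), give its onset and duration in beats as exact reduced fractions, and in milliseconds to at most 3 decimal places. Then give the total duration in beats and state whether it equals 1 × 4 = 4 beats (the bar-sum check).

1) 0.0ms=0b +1651.376ms=3b
2) 1651.376ms=3b +550.459ms=1b
Σ=4b of 4 (109bpm 4/4) — PASS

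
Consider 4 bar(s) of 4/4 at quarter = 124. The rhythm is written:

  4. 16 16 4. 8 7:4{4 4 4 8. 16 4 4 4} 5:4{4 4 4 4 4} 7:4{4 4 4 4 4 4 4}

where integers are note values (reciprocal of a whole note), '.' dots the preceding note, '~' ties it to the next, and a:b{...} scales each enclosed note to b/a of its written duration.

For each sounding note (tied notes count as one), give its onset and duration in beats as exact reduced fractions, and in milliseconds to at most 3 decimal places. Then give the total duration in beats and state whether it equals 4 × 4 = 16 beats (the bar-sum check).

1) 0.0ms=0b +725.806ms=3/2b
2) 725.806ms=3/2b +120.968ms=1/4b
3) 846.774ms=7/4b +120.968ms=1/4b
4) 967.742ms=2b +725.806ms=3/2b
5) 1693.548ms=7/2b +241.935ms=1/2b
6) 1935.484ms=4b +276.498ms=4/7b
7) 2211.982ms=32/7b +276.498ms=4/7b
8) 2488.479ms=36/7b +276.498ms=4/7b
9) 2764.977ms=40/7b +207.373ms=3/7b
10) 2972.35ms=43/7b +69.124ms=1/7b
11) 3041.475ms=44/7b +276.498ms=4/7b
12) 3317.972ms=48/7b +276.498ms=4/7b
13) 3594.47ms=52/7b +276.498ms=4/7b
14) 3870.968ms=8b +387.097ms=4/5b
15) 4258.065ms=44/5b +387.097ms=4/5b
16) 4645.161ms=48/5b +387.097ms=4/5b
17) 5032.258ms=52/5b +387.097ms=4/5b
18) 5419.355ms=56/5b +387.097ms=4/5b
19) 5806.452ms=12b +276.498ms=4/7b
20) 6082.949ms=88/7b +276.498ms=4/7b
21) 6359.447ms=92/7b +276.498ms=4/7b
22) 6635.945ms=96/7b +276.498ms=4/7b
23) 6912.442ms=100/7b +276.498ms=4/7b
24) 7188.94ms=104/7b +276.498ms=4/7b
25) 7465.438ms=108/7b +276.498ms=4/7b
Σ=16b of 16 (124bpm 4/4) — PASS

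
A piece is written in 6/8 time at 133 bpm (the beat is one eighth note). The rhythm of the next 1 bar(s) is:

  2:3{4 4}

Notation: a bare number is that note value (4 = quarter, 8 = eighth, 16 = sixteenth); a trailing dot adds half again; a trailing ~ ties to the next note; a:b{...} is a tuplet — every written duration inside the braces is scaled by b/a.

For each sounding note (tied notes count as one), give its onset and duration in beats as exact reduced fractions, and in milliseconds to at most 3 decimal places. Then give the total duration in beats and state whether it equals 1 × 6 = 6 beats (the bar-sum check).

1) 0.0ms=0b +1353.383ms=3b
2) 1353.383ms=3b +1353.383ms=3b
Σ=6b of 6 (133bpm 6/8) — PASS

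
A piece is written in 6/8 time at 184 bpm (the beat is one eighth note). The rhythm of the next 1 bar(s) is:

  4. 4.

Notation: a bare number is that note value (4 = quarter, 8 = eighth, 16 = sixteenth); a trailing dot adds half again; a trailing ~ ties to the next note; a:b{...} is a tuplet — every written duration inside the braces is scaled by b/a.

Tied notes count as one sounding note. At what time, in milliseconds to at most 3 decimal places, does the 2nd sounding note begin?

1. 0.0ms @ 0 + 978.261ms (3)
2. 978.261ms @ 3 + 978.261ms (3)

note 2 onset = 3b = 978.261ms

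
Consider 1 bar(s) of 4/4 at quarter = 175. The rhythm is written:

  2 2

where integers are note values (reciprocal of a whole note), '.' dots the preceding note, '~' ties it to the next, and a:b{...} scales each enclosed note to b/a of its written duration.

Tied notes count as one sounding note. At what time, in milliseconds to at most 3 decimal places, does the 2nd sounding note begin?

note 2 onset = 2b = 685.714ms

1. 0.0ms @ 0 + 685.714ms (2)
2. 685.714ms @ 2 + 685.714ms (2)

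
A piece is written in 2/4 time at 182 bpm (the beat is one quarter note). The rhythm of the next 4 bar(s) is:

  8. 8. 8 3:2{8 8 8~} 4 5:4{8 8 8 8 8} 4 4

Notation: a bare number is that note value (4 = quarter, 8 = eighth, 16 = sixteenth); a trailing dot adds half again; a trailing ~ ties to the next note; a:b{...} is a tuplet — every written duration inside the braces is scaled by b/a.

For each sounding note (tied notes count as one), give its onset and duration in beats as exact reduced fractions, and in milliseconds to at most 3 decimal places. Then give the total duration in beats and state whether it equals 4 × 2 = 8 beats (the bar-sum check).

1) 0.0ms=0b +247.253ms=3/4b
2) 247.253ms=3/4b +247.253ms=3/4b
3) 494.505ms=3/2b +164.835ms=1/2b
4) 659.341ms=2b +109.89ms=1/3b
5) 769.231ms=7/3b +109.89ms=1/3b
6) 879.121ms=8/3b +439.56ms=4/3b
7) 1318.681ms=4b +131.868ms=2/5b
8) 1450.549ms=22/5b +131.868ms=2/5b
9) 1582.418ms=24/5b +131.868ms=2/5b
10) 1714.286ms=26/5b +131.868ms=2/5b
11) 1846.154ms=28/5b +131.868ms=2/5b
12) 1978.022ms=6b +329.67ms=1b
13) 2307.692ms=7b +329.67ms=1b
Σ=8b of 8 (182bpm 2/4) — PASS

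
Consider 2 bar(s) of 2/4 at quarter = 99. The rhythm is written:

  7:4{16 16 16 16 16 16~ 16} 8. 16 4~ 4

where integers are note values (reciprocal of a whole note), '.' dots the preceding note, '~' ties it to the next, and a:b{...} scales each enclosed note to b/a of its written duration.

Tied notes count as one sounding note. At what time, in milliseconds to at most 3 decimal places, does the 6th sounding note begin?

note 6 onset = 5/7b = 432.9ms

1. 0.0ms @ 0 + 86.58ms (1/7)
2. 86.58ms @ 1/7 + 86.58ms (1/7)
3. 173.16ms @ 2/7 + 86.58ms (1/7)
4. 259.74ms @ 3/7 + 86.58ms (1/7)
5. 346.32ms @ 4/7 + 86.58ms (1/7)
6. 432.9ms @ 5/7 + 173.16ms (2/7)
7. 606.061ms @ 1 + 454.545ms (3/4)
8. 1060.606ms @ 7/4 + 151.515ms (1/4)
9. 1212.121ms @ 2 + 1212.121ms (2)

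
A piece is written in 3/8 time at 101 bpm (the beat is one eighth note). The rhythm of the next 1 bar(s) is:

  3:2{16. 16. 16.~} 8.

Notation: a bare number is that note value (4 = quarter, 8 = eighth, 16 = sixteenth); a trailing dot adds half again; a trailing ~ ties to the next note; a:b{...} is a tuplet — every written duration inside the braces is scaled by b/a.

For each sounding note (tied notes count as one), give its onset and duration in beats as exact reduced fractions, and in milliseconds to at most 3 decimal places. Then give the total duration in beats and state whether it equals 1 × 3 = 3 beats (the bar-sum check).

1) 0.0ms=0b +297.03ms=1/2b
2) 297.03ms=1/2b +297.03ms=1/2b
3) 594.059ms=1b +1188.119ms=2b
Σ=3b of 3 (101bpm 3/8) — PASS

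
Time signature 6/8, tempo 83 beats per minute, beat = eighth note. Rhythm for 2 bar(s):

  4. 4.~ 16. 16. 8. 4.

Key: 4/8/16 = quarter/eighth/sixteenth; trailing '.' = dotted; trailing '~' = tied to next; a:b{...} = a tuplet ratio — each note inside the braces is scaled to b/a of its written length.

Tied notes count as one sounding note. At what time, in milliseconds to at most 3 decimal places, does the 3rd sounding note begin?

1. 0.0ms @ 0 + 2168.675ms (3)
2. 2168.675ms @ 3 + 2710.843ms (15/4)
3. 4879.518ms @ 27/4 + 542.169ms (3/4)
4. 5421.687ms @ 15/2 + 1084.337ms (3/2)
5. 6506.024ms @ 9 + 2168.675ms (3)

note 3 onset = 27/4b = 4879.518ms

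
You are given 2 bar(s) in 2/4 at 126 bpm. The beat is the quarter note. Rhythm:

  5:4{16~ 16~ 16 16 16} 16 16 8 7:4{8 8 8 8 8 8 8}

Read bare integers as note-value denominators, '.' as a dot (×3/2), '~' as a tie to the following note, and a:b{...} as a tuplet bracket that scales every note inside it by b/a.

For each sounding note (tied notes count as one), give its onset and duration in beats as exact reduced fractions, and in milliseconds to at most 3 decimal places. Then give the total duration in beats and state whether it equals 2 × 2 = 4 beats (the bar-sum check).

1) 0.0ms=0b +285.714ms=3/5b
2) 285.714ms=3/5b +95.238ms=1/5b
3) 380.952ms=4/5b +95.238ms=1/5b
4) 476.19ms=1b +119.048ms=1/4b
5) 595.238ms=5/4b +119.048ms=1/4b
6) 714.286ms=3/2b +238.095ms=1/2b
7) 952.381ms=2b +136.054ms=2/7b
8) 1088.435ms=16/7b +136.054ms=2/7b
9) 1224.49ms=18/7b +136.054ms=2/7b
10) 1360.544ms=20/7b +136.054ms=2/7b
11) 1496.599ms=22/7b +136.054ms=2/7b
12) 1632.653ms=24/7b +136.054ms=2/7b
13) 1768.707ms=26/7b +136.054ms=2/7b
Σ=4b of 4 (126bpm 2/4) — PASS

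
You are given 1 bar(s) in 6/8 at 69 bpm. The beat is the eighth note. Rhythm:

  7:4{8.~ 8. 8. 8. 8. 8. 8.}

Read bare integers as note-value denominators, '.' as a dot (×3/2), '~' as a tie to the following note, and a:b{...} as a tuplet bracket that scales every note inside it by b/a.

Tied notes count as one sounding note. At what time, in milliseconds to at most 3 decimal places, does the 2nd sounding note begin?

1. 0.0ms @ 0 + 1490.683ms (12/7)
2. 1490.683ms @ 12/7 + 745.342ms (6/7)
3. 2236.025ms @ 18/7 + 745.342ms (6/7)
4. 2981.366ms @ 24/7 + 745.342ms (6/7)
5. 3726.708ms @ 30/7 + 745.342ms (6/7)
6. 4472.05ms @ 36/7 + 745.342ms (6/7)

note 2 onset = 12/7b = 1490.683ms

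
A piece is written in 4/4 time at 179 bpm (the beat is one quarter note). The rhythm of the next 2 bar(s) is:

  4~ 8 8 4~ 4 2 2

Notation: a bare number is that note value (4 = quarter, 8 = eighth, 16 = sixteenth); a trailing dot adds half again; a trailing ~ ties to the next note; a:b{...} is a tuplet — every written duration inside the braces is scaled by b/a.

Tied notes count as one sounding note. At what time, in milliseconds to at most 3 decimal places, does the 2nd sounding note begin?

1. 0.0ms @ 0 + 502.793ms (3/2)
2. 502.793ms @ 3/2 + 167.598ms (1/2)
3. 670.391ms @ 2 + 670.391ms (2)
4. 1340.782ms @ 4 + 670.391ms (2)
5. 2011.173ms @ 6 + 670.391ms (2)

note 2 onset = 3/2b = 502.793ms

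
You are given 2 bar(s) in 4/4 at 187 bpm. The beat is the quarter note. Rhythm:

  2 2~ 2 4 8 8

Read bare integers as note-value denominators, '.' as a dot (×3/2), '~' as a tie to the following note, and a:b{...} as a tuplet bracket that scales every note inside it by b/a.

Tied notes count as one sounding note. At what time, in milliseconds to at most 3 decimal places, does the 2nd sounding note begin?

1. 0.0ms @ 0 + 641.711ms (2)
2. 641.711ms @ 2 + 1283.422ms (4)
3. 1925.134ms @ 6 + 320.856ms (1)
4. 2245.989ms @ 7 + 160.428ms (1/2)
5. 2406.417ms @ 15/2 + 160.428ms (1/2)

note 2 onset = 2b = 641.711ms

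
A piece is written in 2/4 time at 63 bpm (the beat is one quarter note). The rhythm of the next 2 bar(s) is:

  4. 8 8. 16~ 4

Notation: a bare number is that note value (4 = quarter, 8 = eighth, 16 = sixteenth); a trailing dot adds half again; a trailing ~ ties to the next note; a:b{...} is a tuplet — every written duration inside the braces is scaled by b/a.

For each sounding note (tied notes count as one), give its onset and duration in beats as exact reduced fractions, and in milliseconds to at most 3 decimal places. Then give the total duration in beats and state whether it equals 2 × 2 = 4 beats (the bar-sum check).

1) 0.0ms=0b +1428.571ms=3/2b
2) 1428.571ms=3/2b +476.19ms=1/2b
3) 1904.762ms=2b +714.286ms=3/4b
4) 2619.048ms=11/4b +1190.476ms=5/4b
Σ=4b of 4 (63bpm 2/4) — PASS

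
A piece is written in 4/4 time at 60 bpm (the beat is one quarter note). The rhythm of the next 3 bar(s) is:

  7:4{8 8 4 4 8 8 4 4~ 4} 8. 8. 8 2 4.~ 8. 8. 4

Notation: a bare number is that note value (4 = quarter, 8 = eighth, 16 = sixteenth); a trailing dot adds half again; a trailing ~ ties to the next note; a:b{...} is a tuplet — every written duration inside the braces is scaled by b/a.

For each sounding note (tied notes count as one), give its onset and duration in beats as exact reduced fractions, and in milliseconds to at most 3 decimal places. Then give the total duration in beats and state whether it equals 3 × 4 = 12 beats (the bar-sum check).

1) 0.0ms=0b +285.714ms=2/7b
2) 285.714ms=2/7b +285.714ms=2/7b
3) 571.429ms=4/7b +571.429ms=4/7b
4) 1142.857ms=8/7b +571.429ms=4/7b
5) 1714.286ms=12/7b +285.714ms=2/7b
6) 2000.0ms=2b +285.714ms=2/7b
7) 2285.714ms=16/7b +571.429ms=4/7b
8) 2857.143ms=20/7b +1142.857ms=8/7b
9) 4000.0ms=4b +750.0ms=3/4b
10) 4750.0ms=19/4b +750.0ms=3/4b
11) 5500.0ms=11/2b +500.0ms=1/2b
12) 6000.0ms=6b +2000.0ms=2b
13) 8000.0ms=8b +2250.0ms=9/4b
14) 10250.0ms=41/4b +750.0ms=3/4b
15) 11000.0ms=11b +1000.0ms=1b
Σ=12b of 12 (60bpm 4/4) — PASS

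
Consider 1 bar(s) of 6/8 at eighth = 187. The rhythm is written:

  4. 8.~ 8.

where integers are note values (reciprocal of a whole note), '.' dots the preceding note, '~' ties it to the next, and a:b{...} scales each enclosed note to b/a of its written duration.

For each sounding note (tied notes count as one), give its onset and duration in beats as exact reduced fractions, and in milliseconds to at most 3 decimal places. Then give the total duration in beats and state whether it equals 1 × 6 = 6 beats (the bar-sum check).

1) 0.0ms=0b +962.567ms=3b
2) 962.567ms=3b +962.567ms=3b
Σ=6b of 6 (187bpm 6/8) — PASS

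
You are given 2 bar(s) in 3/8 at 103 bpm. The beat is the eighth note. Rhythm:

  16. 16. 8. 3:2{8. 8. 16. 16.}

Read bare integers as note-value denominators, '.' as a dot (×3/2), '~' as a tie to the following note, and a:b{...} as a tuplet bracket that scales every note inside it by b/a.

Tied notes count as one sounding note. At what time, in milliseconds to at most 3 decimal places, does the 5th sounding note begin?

note 5 onset = 4b = 2330.097ms

1. 0.0ms @ 0 + 436.893ms (3/4)
2. 436.893ms @ 3/4 + 436.893ms (3/4)
3. 873.786ms @ 3/2 + 873.786ms (3/2)
4. 1747.573ms @ 3 + 582.524ms (1)
5. 2330.097ms @ 4 + 582.524ms (1)
6. 2912.621ms @ 5 + 291.262ms (1/2)
7. 3203.883ms @ 11/2 + 291.262ms (1/2)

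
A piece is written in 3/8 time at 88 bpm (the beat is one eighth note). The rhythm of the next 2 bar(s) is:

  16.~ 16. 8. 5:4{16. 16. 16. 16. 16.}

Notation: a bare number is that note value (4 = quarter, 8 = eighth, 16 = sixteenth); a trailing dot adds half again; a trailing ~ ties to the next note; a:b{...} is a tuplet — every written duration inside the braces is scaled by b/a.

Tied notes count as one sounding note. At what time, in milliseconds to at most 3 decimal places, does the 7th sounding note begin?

note 7 onset = 27/5b = 3681.818ms

1. 0.0ms @ 0 + 1022.727ms (3/2)
2. 1022.727ms @ 3/2 + 1022.727ms (3/2)
3. 2045.455ms @ 3 + 409.091ms (3/5)
4. 2454.545ms @ 18/5 + 409.091ms (3/5)
5. 2863.636ms @ 21/5 + 409.091ms (3/5)
6. 3272.727ms @ 24/5 + 409.091ms (3/5)
7. 3681.818ms @ 27/5 + 409.091ms (3/5)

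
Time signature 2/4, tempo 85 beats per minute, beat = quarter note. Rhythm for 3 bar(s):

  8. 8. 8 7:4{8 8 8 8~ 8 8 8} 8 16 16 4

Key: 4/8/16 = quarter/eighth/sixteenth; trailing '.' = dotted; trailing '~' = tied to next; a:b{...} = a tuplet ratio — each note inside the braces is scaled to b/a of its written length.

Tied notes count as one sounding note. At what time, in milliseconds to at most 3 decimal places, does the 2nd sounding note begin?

1. 0.0ms @ 0 + 529.412ms (3/4)
2. 529.412ms @ 3/4 + 529.412ms (3/4)
3. 1058.824ms @ 3/2 + 352.941ms (1/2)
4. 1411.765ms @ 2 + 201.681ms (2/7)
5. 1613.445ms @ 16/7 + 201.681ms (2/7)
6. 1815.126ms @ 18/7 + 201.681ms (2/7)
7. 2016.807ms @ 20/7 + 403.361ms (4/7)
8. 2420.168ms @ 24/7 + 201.681ms (2/7)
9. 2621.849ms @ 26/7 + 201.681ms (2/7)
10. 2823.529ms @ 4 + 352.941ms (1/2)
11. 3176.471ms @ 9/2 + 176.471ms (1/4)
12. 3352.941ms @ 19/4 + 176.471ms (1/4)
13. 3529.412ms @ 5 + 705.882ms (1)

note 2 onset = 3/4b = 529.412ms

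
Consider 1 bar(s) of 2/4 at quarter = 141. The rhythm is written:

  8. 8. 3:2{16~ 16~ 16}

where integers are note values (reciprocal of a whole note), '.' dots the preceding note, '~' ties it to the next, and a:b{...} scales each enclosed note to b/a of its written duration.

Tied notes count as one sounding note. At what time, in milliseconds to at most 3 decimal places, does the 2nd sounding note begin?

note 2 onset = 3/4b = 319.149ms

1. 0.0ms @ 0 + 319.149ms (3/4)
2. 319.149ms @ 3/4 + 319.149ms (3/4)
3. 638.298ms @ 3/2 + 212.766ms (1/2)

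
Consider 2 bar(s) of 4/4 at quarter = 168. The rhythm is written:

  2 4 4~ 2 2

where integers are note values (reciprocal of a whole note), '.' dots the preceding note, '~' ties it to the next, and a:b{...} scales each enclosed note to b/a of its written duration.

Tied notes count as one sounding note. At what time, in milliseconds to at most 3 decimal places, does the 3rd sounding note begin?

note 3 onset = 3b = 1071.429ms

1. 0.0ms @ 0 + 714.286ms (2)
2. 714.286ms @ 2 + 357.143ms (1)
3. 1071.429ms @ 3 + 1071.429ms (3)
4. 2142.857ms @ 6 + 714.286ms (2)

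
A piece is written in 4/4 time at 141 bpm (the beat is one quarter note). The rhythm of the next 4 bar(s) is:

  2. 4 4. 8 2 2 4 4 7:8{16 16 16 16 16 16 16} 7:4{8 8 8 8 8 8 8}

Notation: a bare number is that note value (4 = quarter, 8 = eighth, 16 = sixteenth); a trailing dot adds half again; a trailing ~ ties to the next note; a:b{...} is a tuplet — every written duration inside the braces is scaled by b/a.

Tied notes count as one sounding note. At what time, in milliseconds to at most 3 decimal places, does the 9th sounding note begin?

note 9 onset = 12b = 5106.383ms

1. 0.0ms @ 0 + 1276.596ms (3)
2. 1276.596ms @ 3 + 425.532ms (1)
3. 1702.128ms @ 4 + 638.298ms (3/2)
4. 2340.426ms @ 11/2 + 212.766ms (1/2)
5. 2553.191ms @ 6 + 851.064ms (2)
6. 3404.255ms @ 8 + 851.064ms (2)
7. 4255.319ms @ 10 + 425.532ms (1)
8. 4680.851ms @ 11 + 425.532ms (1)
9. 5106.383ms @ 12 + 121.581ms (2/7)
10. 5227.964ms @ 86/7 + 121.581ms (2/7)
11. 5349.544ms @ 88/7 + 121.581ms (2/7)
12. 5471.125ms @ 90/7 + 121.581ms (2/7)
13. 5592.705ms @ 92/7 + 121.581ms (2/7)
14. 5714.286ms @ 94/7 + 121.581ms (2/7)
15. 5835.866ms @ 96/7 + 121.581ms (2/7)
16. 5957.447ms @ 14 + 121.581ms (2/7)
17. 6079.027ms @ 100/7 + 121.581ms (2/7)
18. 6200.608ms @ 102/7 + 121.581ms (2/7)
19. 6322.188ms @ 104/7 + 121.581ms (2/7)
20. 6443.769ms @ 106/7 + 121.581ms (2/7)
21. 6565.35ms @ 108/7 + 121.581ms (2/7)
22. 6686.93ms @ 110/7 + 121.581ms (2/7)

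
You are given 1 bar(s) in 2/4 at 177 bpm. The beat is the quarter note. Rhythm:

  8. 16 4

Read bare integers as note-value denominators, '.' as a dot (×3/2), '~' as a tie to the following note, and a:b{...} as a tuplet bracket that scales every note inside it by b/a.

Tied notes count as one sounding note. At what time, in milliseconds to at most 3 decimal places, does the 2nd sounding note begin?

1. 0.0ms @ 0 + 254.237ms (3/4)
2. 254.237ms @ 3/4 + 84.746ms (1/4)
3. 338.983ms @ 1 + 338.983ms (1)

note 2 onset = 3/4b = 254.237ms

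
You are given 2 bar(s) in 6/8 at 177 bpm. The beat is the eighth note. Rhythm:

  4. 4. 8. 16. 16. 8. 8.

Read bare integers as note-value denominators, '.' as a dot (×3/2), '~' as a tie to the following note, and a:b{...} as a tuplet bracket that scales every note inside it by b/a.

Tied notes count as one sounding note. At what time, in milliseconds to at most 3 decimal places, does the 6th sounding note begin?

1. 0.0ms @ 0 + 1016.949ms (3)
2. 1016.949ms @ 3 + 1016.949ms (3)
3. 2033.898ms @ 6 + 508.475ms (3/2)
4. 2542.373ms @ 15/2 + 254.237ms (3/4)
5. 2796.61ms @ 33/4 + 254.237ms (3/4)
6. 3050.847ms @ 9 + 508.475ms (3/2)
7. 3559.322ms @ 21/2 + 508.475ms (3/2)

note 6 onset = 9b = 3050.847ms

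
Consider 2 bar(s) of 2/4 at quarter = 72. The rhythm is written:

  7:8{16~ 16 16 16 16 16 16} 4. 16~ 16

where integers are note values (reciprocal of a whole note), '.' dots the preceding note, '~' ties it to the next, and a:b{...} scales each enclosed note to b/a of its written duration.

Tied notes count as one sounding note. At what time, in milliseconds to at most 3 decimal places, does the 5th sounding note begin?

1. 0.0ms @ 0 + 476.19ms (4/7)
2. 476.19ms @ 4/7 + 238.095ms (2/7)
3. 714.286ms @ 6/7 + 238.095ms (2/7)
4. 952.381ms @ 8/7 + 238.095ms (2/7)
5. 1190.476ms @ 10/7 + 238.095ms (2/7)
6. 1428.571ms @ 12/7 + 238.095ms (2/7)
7. 1666.667ms @ 2 + 1250.0ms (3/2)
8. 2916.667ms @ 7/2 + 416.667ms (1/2)

note 5 onset = 10/7b = 1190.476ms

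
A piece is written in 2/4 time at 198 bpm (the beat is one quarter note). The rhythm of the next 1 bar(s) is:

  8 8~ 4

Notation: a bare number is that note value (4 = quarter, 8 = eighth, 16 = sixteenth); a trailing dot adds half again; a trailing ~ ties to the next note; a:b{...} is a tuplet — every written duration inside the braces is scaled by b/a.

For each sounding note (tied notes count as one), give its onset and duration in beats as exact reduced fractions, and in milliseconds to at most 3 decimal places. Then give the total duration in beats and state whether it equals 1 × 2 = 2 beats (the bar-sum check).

1) 0.0ms=0b +151.515ms=1/2b
2) 151.515ms=1/2b +454.545ms=3/2b
Σ=2b of 2 (198bpm 2/4) — PASS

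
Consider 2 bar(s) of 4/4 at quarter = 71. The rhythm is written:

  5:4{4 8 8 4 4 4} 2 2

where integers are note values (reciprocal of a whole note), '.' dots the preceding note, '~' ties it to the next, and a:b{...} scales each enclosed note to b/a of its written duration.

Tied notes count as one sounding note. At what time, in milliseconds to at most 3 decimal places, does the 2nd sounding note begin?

1. 0.0ms @ 0 + 676.056ms (4/5)
2. 676.056ms @ 4/5 + 338.028ms (2/5)
3. 1014.085ms @ 6/5 + 338.028ms (2/5)
4. 1352.113ms @ 8/5 + 676.056ms (4/5)
5. 2028.169ms @ 12/5 + 676.056ms (4/5)
6. 2704.225ms @ 16/5 + 676.056ms (4/5)
7. 3380.282ms @ 4 + 1690.141ms (2)
8. 5070.423ms @ 6 + 1690.141ms (2)

note 2 onset = 4/5b = 676.056ms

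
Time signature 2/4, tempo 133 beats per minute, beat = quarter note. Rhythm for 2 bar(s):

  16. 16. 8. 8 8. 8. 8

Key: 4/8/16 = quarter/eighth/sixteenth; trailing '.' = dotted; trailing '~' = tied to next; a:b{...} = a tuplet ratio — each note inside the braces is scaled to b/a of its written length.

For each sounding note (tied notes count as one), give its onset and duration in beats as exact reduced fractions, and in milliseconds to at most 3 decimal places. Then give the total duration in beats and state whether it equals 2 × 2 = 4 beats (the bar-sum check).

1) 0.0ms=0b +169.173ms=3/8b
2) 169.173ms=3/8b +169.173ms=3/8b
3) 338.346ms=3/4b +338.346ms=3/4b
4) 676.692ms=3/2b +225.564ms=1/2b
5) 902.256ms=2b +338.346ms=3/4b
6) 1240.602ms=11/4b +338.346ms=3/4b
7) 1578.947ms=7/2b +225.564ms=1/2b
Σ=4b of 4 (133bpm 2/4) — PASS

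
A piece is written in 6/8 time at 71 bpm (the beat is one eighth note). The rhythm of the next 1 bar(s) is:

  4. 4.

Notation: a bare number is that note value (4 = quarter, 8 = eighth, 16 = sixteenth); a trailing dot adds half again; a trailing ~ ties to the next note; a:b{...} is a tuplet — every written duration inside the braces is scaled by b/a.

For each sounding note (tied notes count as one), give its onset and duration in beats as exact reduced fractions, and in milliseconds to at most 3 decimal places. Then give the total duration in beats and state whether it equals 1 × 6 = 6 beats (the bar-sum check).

1) 0.0ms=0b +2535.211ms=3b
2) 2535.211ms=3b +2535.211ms=3b
Σ=6b of 6 (71bpm 6/8) — PASS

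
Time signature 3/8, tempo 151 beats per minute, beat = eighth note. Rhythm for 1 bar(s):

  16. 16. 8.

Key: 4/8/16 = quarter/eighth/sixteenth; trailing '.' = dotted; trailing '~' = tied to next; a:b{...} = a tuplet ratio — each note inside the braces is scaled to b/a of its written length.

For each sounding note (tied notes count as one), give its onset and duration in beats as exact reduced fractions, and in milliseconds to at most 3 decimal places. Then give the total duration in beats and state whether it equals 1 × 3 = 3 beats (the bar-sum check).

1) 0.0ms=0b +298.013ms=3/4b
2) 298.013ms=3/4b +298.013ms=3/4b
3) 596.026ms=3/2b +596.026ms=3/2b
Σ=3b of 3 (151bpm 3/8) — PASS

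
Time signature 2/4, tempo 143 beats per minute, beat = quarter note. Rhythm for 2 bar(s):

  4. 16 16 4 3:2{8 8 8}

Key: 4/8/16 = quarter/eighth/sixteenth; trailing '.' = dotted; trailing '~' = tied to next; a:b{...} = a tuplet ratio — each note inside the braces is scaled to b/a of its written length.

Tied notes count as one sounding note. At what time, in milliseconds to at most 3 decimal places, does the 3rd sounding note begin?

1. 0.0ms @ 0 + 629.371ms (3/2)
2. 629.371ms @ 3/2 + 104.895ms (1/4)
3. 734.266ms @ 7/4 + 104.895ms (1/4)
4. 839.161ms @ 2 + 419.58ms (1)
5. 1258.741ms @ 3 + 139.86ms (1/3)
6. 1398.601ms @ 10/3 + 139.86ms (1/3)
7. 1538.462ms @ 11/3 + 139.86ms (1/3)

note 3 onset = 7/4b = 734.266ms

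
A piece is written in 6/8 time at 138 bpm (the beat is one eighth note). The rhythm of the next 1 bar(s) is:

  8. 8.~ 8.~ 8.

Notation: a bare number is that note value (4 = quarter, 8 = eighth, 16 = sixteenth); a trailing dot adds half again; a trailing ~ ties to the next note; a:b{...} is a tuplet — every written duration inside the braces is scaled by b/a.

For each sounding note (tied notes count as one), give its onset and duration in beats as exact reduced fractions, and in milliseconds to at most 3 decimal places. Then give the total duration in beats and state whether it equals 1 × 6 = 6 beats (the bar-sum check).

1) 0.0ms=0b +652.174ms=3/2b
2) 652.174ms=3/2b +1956.522ms=9/2b
Σ=6b of 6 (138bpm 6/8) — PASS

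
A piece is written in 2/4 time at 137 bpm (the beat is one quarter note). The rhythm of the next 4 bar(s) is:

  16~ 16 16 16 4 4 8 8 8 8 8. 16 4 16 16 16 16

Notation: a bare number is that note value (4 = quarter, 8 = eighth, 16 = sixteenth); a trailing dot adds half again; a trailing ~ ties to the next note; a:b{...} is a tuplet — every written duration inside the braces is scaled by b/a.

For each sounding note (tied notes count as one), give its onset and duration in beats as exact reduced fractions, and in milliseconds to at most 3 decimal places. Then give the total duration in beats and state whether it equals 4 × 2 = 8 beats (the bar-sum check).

1) 0.0ms=0b +218.978ms=1/2b
2) 218.978ms=1/2b +109.489ms=1/4b
3) 328.467ms=3/4b +109.489ms=1/4b
4) 437.956ms=1b +437.956ms=1b
5) 875.912ms=2b +437.956ms=1b
6) 1313.869ms=3b +218.978ms=1/2b
7) 1532.847ms=7/2b +218.978ms=1/2b
8) 1751.825ms=4b +218.978ms=1/2b
9) 1970.803ms=9/2b +218.978ms=1/2b
10) 2189.781ms=5b +328.467ms=3/4b
11) 2518.248ms=23/4b +109.489ms=1/4b
12) 2627.737ms=6b +437.956ms=1b
13) 3065.693ms=7b +109.489ms=1/4b
14) 3175.182ms=29/4b +109.489ms=1/4b
15) 3284.672ms=15/2b +109.489ms=1/4b
16) 3394.161ms=31/4b +109.489ms=1/4b
Σ=8b of 8 (137bpm 2/4) — PASS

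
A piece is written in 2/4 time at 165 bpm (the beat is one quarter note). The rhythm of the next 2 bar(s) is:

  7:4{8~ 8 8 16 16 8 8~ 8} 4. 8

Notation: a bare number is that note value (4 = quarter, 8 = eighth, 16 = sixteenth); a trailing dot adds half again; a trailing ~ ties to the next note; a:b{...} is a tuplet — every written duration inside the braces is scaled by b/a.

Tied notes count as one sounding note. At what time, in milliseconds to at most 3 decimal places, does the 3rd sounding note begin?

note 3 onset = 6/7b = 311.688ms

1. 0.0ms @ 0 + 207.792ms (4/7)
2. 207.792ms @ 4/7 + 103.896ms (2/7)
3. 311.688ms @ 6/7 + 51.948ms (1/7)
4. 363.636ms @ 1 + 51.948ms (1/7)
5. 415.584ms @ 8/7 + 103.896ms (2/7)
6. 519.481ms @ 10/7 + 207.792ms (4/7)
7. 727.273ms @ 2 + 545.455ms (3/2)
8. 1272.727ms @ 7/2 + 181.818ms (1/2)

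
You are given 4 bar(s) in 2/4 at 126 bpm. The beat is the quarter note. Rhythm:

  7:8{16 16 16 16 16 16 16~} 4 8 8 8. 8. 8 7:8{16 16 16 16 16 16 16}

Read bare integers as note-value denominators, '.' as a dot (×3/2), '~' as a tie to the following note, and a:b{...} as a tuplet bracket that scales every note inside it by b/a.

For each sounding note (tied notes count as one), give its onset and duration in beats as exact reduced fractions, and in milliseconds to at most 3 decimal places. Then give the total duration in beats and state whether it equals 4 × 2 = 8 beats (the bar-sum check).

1) 0.0ms=0b +136.054ms=2/7b
2) 136.054ms=2/7b +136.054ms=2/7b
3) 272.109ms=4/7b +136.054ms=2/7b
4) 408.163ms=6/7b +136.054ms=2/7b
5) 544.218ms=8/7b +136.054ms=2/7b
6) 680.272ms=10/7b +136.054ms=2/7b
7) 816.327ms=12/7b +612.245ms=9/7b
8) 1428.571ms=3b +238.095ms=1/2b
9) 1666.667ms=7/2b +238.095ms=1/2b
10) 1904.762ms=4b +357.143ms=3/4b
11) 2261.905ms=19/4b +357.143ms=3/4b
12) 2619.048ms=11/2b +238.095ms=1/2b
13) 2857.143ms=6b +136.054ms=2/7b
14) 2993.197ms=44/7b +136.054ms=2/7b
15) 3129.252ms=46/7b +136.054ms=2/7b
16) 3265.306ms=48/7b +136.054ms=2/7b
17) 3401.361ms=50/7b +136.054ms=2/7b
18) 3537.415ms=52/7b +136.054ms=2/7b
19) 3673.469ms=54/7b +136.054ms=2/7b
Σ=8b of 8 (126bpm 2/4) — PASS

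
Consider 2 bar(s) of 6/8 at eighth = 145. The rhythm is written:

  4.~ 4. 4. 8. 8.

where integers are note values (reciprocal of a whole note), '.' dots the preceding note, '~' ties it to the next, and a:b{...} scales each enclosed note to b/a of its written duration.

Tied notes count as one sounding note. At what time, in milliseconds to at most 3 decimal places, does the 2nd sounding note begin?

1. 0.0ms @ 0 + 2482.759ms (6)
2. 2482.759ms @ 6 + 1241.379ms (3)
3. 3724.138ms @ 9 + 620.69ms (3/2)
4. 4344.828ms @ 21/2 + 620.69ms (3/2)

note 2 onset = 6b = 2482.759ms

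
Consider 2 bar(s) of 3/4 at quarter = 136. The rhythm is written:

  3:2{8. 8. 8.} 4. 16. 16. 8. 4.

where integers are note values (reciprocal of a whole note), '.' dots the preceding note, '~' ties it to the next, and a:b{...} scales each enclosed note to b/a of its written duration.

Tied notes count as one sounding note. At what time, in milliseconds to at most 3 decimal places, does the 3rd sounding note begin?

note 3 onset = 1b = 441.176ms

1. 0.0ms @ 0 + 220.588ms (1/2)
2. 220.588ms @ 1/2 + 220.588ms (1/2)
3. 441.176ms @ 1 + 220.588ms (1/2)
4. 661.765ms @ 3/2 + 661.765ms (3/2)
5. 1323.529ms @ 3 + 165.441ms (3/8)
6. 1488.971ms @ 27/8 + 165.441ms (3/8)
7. 1654.412ms @ 15/4 + 330.882ms (3/4)
8. 1985.294ms @ 9/2 + 661.765ms (3/2)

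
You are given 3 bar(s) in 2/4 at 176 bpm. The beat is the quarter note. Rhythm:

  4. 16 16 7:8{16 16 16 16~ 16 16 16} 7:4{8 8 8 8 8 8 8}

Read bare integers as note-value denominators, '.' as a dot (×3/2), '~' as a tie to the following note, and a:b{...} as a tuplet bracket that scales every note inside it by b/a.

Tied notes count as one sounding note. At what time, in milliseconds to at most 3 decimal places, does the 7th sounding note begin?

note 7 onset = 20/7b = 974.026ms

1. 0.0ms @ 0 + 511.364ms (3/2)
2. 511.364ms @ 3/2 + 85.227ms (1/4)
3. 596.591ms @ 7/4 + 85.227ms (1/4)
4. 681.818ms @ 2 + 97.403ms (2/7)
5. 779.221ms @ 16/7 + 97.403ms (2/7)
6. 876.623ms @ 18/7 + 97.403ms (2/7)
7. 974.026ms @ 20/7 + 194.805ms (4/7)
8. 1168.831ms @ 24/7 + 97.403ms (2/7)
9. 1266.234ms @ 26/7 + 97.403ms (2/7)
10. 1363.636ms @ 4 + 97.403ms (2/7)
11. 1461.039ms @ 30/7 + 97.403ms (2/7)
12. 1558.442ms @ 32/7 + 97.403ms (2/7)
13. 1655.844ms @ 34/7 + 97.403ms (2/7)
14. 1753.247ms @ 36/7 + 97.403ms (2/7)
15. 1850.649ms @ 38/7 + 97.403ms (2/7)
16. 1948.052ms @ 40/7 + 97.403ms (2/7)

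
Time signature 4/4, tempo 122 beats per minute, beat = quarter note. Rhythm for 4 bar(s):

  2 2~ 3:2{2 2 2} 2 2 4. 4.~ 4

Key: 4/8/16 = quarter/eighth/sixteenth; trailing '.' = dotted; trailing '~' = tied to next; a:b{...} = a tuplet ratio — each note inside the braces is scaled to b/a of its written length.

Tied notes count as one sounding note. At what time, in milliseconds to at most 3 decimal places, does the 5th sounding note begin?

1. 0.0ms @ 0 + 983.607ms (2)
2. 983.607ms @ 2 + 1639.344ms (10/3)
3. 2622.951ms @ 16/3 + 655.738ms (4/3)
4. 3278.689ms @ 20/3 + 655.738ms (4/3)
5. 3934.426ms @ 8 + 983.607ms (2)
6. 4918.033ms @ 10 + 983.607ms (2)
7. 5901.639ms @ 12 + 737.705ms (3/2)
8. 6639.344ms @ 27/2 + 1229.508ms (5/2)

note 5 onset = 8b = 3934.426ms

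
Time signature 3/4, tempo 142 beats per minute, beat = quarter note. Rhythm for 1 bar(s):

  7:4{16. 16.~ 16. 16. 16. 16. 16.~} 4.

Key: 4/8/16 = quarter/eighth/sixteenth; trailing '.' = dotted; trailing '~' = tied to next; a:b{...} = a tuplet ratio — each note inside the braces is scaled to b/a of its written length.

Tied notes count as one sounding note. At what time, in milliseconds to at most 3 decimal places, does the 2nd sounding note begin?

1. 0.0ms @ 0 + 90.543ms (3/14)
2. 90.543ms @ 3/14 + 181.087ms (3/7)
3. 271.63ms @ 9/14 + 90.543ms (3/14)
4. 362.173ms @ 6/7 + 90.543ms (3/14)
5. 452.716ms @ 15/14 + 90.543ms (3/14)
6. 543.26ms @ 9/7 + 724.346ms (12/7)

note 2 onset = 3/14b = 90.543ms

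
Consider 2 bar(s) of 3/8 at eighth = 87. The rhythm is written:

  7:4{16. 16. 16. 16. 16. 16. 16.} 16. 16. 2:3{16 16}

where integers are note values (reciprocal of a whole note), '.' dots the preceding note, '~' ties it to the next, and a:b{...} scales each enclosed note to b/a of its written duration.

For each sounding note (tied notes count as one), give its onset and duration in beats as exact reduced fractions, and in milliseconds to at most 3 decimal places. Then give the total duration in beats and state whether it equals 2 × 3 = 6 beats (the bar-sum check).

1) 0.0ms=0b +295.567ms=3/7b
2) 295.567ms=3/7b +295.567ms=3/7b
3) 591.133ms=6/7b +295.567ms=3/7b
4) 886.7ms=9/7b +295.567ms=3/7b
5) 1182.266ms=12/7b +295.567ms=3/7b
6) 1477.833ms=15/7b +295.567ms=3/7b
7) 1773.399ms=18/7b +295.567ms=3/7b
8) 2068.966ms=3b +517.241ms=3/4b
9) 2586.207ms=15/4b +517.241ms=3/4b
10) 3103.448ms=9/2b +517.241ms=3/4b
11) 3620.69ms=21/4b +517.241ms=3/4b
Σ=6b of 6 (87bpm 3/8) — PASS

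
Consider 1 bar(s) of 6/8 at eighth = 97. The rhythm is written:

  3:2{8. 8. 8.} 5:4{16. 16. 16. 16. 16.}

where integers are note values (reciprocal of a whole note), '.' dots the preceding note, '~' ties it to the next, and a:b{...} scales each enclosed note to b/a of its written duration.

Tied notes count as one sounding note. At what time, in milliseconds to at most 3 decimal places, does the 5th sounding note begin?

1. 0.0ms @ 0 + 618.557ms (1)
2. 618.557ms @ 1 + 618.557ms (1)
3. 1237.113ms @ 2 + 618.557ms (1)
4. 1855.67ms @ 3 + 371.134ms (3/5)
5. 2226.804ms @ 18/5 + 371.134ms (3/5)
6. 2597.938ms @ 21/5 + 371.134ms (3/5)
7. 2969.072ms @ 24/5 + 371.134ms (3/5)
8. 3340.206ms @ 27/5 + 371.134ms (3/5)

note 5 onset = 18/5b = 2226.804ms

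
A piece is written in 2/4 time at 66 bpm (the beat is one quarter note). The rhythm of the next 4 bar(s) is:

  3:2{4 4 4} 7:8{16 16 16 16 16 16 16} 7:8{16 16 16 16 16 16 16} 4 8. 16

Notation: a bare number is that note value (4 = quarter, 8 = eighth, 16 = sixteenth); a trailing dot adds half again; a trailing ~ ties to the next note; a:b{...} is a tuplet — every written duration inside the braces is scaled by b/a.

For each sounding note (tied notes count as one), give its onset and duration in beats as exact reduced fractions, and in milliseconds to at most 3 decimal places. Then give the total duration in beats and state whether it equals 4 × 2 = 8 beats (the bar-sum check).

1) 0.0ms=0b +606.061ms=2/3b
2) 606.061ms=2/3b +606.061ms=2/3b
3) 1212.121ms=4/3b +606.061ms=2/3b
4) 1818.182ms=2b +259.74ms=2/7b
5) 2077.922ms=16/7b +259.74ms=2/7b
6) 2337.662ms=18/7b +259.74ms=2/7b
7) 2597.403ms=20/7b +259.74ms=2/7b
8) 2857.143ms=22/7b +259.74ms=2/7b
9) 3116.883ms=24/7b +259.74ms=2/7b
10) 3376.623ms=26/7b +259.74ms=2/7b
11) 3636.364ms=4b +259.74ms=2/7b
12) 3896.104ms=30/7b +259.74ms=2/7b
13) 4155.844ms=32/7b +259.74ms=2/7b
14) 4415.584ms=34/7b +259.74ms=2/7b
15) 4675.325ms=36/7b +259.74ms=2/7b
16) 4935.065ms=38/7b +259.74ms=2/7b
17) 5194.805ms=40/7b +259.74ms=2/7b
18) 5454.545ms=6b +909.091ms=1b
19) 6363.636ms=7b +681.818ms=3/4b
20) 7045.455ms=31/4b +227.273ms=1/4b
Σ=8b of 8 (66bpm 2/4) — PASS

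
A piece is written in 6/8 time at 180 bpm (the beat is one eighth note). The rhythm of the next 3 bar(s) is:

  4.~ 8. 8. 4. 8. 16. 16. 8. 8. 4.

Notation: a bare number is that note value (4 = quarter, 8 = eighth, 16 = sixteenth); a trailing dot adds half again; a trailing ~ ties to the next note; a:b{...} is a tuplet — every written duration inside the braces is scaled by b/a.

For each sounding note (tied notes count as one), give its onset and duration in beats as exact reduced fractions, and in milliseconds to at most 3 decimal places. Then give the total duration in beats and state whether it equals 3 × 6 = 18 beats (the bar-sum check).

1) 0.0ms=0b +1500.0ms=9/2b
2) 1500.0ms=9/2b +500.0ms=3/2b
3) 2000.0ms=6b +1000.0ms=3b
4) 3000.0ms=9b +500.0ms=3/2b
5) 3500.0ms=21/2b +250.0ms=3/4b
6) 3750.0ms=45/4b +250.0ms=3/4b
7) 4000.0ms=12b +500.0ms=3/2b
8) 4500.0ms=27/2b +500.0ms=3/2b
9) 5000.0ms=15b +1000.0ms=3b
Σ=18b of 18 (180bpm 6/8) — PASS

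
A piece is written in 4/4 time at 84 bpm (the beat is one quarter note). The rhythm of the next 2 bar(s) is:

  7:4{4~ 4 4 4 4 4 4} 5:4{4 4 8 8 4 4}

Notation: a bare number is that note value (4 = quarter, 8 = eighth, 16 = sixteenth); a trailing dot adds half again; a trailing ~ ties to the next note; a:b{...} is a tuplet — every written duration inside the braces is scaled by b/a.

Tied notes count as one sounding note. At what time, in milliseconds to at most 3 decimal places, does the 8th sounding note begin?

note 8 onset = 24/5b = 3428.571ms

1. 0.0ms @ 0 + 816.327ms (8/7)
2. 816.327ms @ 8/7 + 408.163ms (4/7)
3. 1224.49ms @ 12/7 + 408.163ms (4/7)
4. 1632.653ms @ 16/7 + 408.163ms (4/7)
5. 2040.816ms @ 20/7 + 408.163ms (4/7)
6. 2448.98ms @ 24/7 + 408.163ms (4/7)
7. 2857.143ms @ 4 + 571.429ms (4/5)
8. 3428.571ms @ 24/5 + 571.429ms (4/5)
9. 4000.0ms @ 28/5 + 285.714ms (2/5)
10. 4285.714ms @ 6 + 285.714ms (2/5)
11. 4571.429ms @ 32/5 + 571.429ms (4/5)
12. 5142.857ms @ 36/5 + 571.429ms (4/5)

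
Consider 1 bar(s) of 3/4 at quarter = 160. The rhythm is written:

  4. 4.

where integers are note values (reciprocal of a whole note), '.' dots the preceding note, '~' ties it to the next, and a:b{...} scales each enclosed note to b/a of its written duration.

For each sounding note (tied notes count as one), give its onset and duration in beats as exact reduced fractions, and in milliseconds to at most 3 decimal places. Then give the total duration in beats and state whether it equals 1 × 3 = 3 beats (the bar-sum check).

1) 0.0ms=0b +562.5ms=3/2b
2) 562.5ms=3/2b +562.5ms=3/2b
Σ=3b of 3 (160bpm 3/4) — PASS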